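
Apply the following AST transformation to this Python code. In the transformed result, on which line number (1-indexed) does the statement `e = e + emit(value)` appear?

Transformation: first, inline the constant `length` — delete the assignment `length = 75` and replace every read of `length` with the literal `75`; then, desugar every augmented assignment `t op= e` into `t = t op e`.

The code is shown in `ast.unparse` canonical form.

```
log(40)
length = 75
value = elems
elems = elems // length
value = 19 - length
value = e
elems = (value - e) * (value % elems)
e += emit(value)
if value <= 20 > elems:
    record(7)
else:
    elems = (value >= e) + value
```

Transformed code:
log(40)
value = elems
elems = elems // 75
value = 19 - 75
value = e
elems = (value - e) * (value % elems)
e = e + emit(value)
if value <= 20 > elems:
    record(7)
else:
    elems = (value >= e) + value

7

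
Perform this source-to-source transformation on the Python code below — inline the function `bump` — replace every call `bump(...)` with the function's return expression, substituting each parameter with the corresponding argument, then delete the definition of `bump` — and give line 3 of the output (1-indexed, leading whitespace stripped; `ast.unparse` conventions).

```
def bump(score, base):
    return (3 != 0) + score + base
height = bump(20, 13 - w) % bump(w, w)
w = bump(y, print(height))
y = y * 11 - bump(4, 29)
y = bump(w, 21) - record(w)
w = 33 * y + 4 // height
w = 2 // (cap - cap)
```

y = y * 11 - ((3 != 0) + 4 + 29)

Transformed code:
height = ((3 != 0) + 20 + (13 - w)) % ((3 != 0) + w + w)
w = (3 != 0) + y + print(height)
y = y * 11 - ((3 != 0) + 4 + 29)
y = (3 != 0) + w + 21 - record(w)
w = 33 * y + 4 // height
w = 2 // (cap - cap)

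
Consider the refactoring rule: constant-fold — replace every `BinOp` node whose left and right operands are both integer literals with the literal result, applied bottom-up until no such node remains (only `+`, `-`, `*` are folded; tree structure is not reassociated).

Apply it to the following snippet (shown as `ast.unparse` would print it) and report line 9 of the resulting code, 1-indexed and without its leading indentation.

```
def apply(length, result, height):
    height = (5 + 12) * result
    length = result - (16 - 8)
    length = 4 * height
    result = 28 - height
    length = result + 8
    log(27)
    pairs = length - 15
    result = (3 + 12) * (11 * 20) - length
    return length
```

result = 3300 - length

Transformed code:
def apply(length, result, height):
    height = 17 * result
    length = result - 8
    length = 4 * height
    result = 28 - height
    length = result + 8
    log(27)
    pairs = length - 15
    result = 3300 - length
    return length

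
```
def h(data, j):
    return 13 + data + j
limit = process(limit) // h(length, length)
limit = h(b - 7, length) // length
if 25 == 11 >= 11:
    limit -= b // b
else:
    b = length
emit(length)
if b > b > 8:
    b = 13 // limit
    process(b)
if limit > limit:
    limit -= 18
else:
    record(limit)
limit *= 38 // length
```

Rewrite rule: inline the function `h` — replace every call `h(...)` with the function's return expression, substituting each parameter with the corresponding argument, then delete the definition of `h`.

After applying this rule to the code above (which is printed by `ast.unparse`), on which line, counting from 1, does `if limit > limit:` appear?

Transformed code:
limit = process(limit) // (13 + length + length)
limit = (13 + (b - 7) + length) // length
if 25 == 11 >= 11:
    limit -= b // b
else:
    b = length
emit(length)
if b > b > 8:
    b = 13 // limit
    process(b)
if limit > limit:
    limit -= 18
else:
    record(limit)
limit *= 38 // length

11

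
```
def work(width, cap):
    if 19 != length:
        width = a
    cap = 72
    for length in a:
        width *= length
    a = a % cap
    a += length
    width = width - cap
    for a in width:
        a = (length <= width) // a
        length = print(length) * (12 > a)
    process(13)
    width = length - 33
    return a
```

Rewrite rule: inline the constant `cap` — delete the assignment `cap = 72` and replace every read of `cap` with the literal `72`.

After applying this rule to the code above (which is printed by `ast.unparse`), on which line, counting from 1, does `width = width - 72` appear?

Transformed code:
def work(width, cap):
    if 19 != length:
        width = a
    for length in a:
        width *= length
    a = a % 72
    a += length
    width = width - 72
    for a in width:
        a = (length <= width) // a
        length = print(length) * (12 > a)
    process(13)
    width = length - 33
    return a

8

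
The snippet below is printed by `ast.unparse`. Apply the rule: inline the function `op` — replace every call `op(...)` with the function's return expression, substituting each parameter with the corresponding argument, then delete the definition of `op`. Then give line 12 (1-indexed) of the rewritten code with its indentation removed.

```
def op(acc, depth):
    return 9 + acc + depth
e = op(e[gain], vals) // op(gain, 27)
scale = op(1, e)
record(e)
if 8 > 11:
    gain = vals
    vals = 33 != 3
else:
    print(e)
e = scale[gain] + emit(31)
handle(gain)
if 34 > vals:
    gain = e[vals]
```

gain = e[vals]

Transformed code:
e = (9 + e[gain] + vals) // (9 + gain + 27)
scale = 9 + 1 + e
record(e)
if 8 > 11:
    gain = vals
    vals = 33 != 3
else:
    print(e)
e = scale[gain] + emit(31)
handle(gain)
if 34 > vals:
    gain = e[vals]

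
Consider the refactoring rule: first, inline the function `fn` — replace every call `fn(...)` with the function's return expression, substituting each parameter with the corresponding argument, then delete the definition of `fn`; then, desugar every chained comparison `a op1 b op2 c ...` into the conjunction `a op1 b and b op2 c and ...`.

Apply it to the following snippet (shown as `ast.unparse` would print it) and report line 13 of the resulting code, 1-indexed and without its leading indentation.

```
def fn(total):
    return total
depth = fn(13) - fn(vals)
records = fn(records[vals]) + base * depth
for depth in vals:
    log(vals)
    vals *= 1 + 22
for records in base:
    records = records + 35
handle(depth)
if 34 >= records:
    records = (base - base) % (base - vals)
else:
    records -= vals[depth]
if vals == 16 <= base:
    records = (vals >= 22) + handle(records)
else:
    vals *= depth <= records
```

if vals == 16 and 16 <= base:

Transformed code:
depth = 13 - vals
records = records[vals] + base * depth
for depth in vals:
    log(vals)
    vals *= 1 + 22
for records in base:
    records = records + 35
handle(depth)
if 34 >= records:
    records = (base - base) % (base - vals)
else:
    records -= vals[depth]
if vals == 16 and 16 <= base:
    records = (vals >= 22) + handle(records)
else:
    vals *= depth <= records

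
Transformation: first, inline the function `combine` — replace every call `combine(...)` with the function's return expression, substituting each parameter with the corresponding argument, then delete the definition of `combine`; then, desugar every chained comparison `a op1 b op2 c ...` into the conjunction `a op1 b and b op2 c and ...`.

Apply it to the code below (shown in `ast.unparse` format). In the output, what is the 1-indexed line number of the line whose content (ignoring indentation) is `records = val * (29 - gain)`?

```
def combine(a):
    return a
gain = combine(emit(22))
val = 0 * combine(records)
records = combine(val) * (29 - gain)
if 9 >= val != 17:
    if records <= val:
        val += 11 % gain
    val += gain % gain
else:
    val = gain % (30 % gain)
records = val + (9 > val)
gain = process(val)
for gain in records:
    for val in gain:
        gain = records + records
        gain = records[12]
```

3

Transformed code:
gain = emit(22)
val = 0 * records
records = val * (29 - gain)
if 9 >= val and val != 17:
    if records <= val:
        val += 11 % gain
    val += gain % gain
else:
    val = gain % (30 % gain)
records = val + (9 > val)
gain = process(val)
for gain in records:
    for val in gain:
        gain = records + records
        gain = records[12]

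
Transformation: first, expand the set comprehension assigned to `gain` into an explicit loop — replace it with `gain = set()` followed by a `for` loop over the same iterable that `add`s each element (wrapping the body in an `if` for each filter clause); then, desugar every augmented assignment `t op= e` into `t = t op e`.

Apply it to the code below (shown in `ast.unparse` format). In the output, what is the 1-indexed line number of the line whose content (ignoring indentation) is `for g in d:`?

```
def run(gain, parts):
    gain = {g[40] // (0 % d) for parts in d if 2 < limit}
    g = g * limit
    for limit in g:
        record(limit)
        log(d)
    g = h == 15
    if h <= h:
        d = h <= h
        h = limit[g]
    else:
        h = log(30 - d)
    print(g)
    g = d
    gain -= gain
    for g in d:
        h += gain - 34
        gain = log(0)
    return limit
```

Transformed code:
def run(gain, parts):
    gain = set()
    for parts in d:
        if 2 < limit:
            gain.add(g[40] // (0 % d))
    g = g * limit
    for limit in g:
        record(limit)
        log(d)
    g = h == 15
    if h <= h:
        d = h <= h
        h = limit[g]
    else:
        h = log(30 - d)
    print(g)
    g = d
    gain = gain - gain
    for g in d:
        h = h + (gain - 34)
        gain = log(0)
    return limit

19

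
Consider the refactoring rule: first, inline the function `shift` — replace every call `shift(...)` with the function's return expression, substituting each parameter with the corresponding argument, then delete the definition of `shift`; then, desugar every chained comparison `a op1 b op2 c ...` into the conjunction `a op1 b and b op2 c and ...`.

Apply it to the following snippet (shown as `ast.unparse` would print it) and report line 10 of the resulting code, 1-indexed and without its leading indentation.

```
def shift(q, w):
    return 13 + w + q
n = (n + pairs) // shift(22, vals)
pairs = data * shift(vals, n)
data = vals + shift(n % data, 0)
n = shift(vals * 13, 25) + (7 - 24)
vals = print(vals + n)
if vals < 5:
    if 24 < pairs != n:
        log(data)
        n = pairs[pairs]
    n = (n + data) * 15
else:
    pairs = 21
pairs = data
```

Transformed code:
n = (n + pairs) // (13 + vals + 22)
pairs = data * (13 + n + vals)
data = vals + (13 + 0 + n % data)
n = 13 + 25 + vals * 13 + (7 - 24)
vals = print(vals + n)
if vals < 5:
    if 24 < pairs and pairs != n:
        log(data)
        n = pairs[pairs]
    n = (n + data) * 15
else:
    pairs = 21
pairs = data

n = (n + data) * 15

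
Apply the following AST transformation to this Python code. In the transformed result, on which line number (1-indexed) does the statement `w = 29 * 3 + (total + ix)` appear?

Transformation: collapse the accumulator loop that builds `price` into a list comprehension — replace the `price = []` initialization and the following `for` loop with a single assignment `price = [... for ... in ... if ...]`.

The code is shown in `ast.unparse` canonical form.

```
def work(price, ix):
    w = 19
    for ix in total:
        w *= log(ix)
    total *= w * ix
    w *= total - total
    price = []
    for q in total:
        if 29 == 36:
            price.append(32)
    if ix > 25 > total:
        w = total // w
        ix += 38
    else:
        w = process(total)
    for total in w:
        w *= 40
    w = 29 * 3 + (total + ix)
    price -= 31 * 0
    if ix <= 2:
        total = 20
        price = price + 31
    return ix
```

Transformed code:
def work(price, ix):
    w = 19
    for ix in total:
        w *= log(ix)
    total *= w * ix
    w *= total - total
    price = [32 for q in total if 29 == 36]
    if ix > 25 > total:
        w = total // w
        ix += 38
    else:
        w = process(total)
    for total in w:
        w *= 40
    w = 29 * 3 + (total + ix)
    price -= 31 * 0
    if ix <= 2:
        total = 20
        price = price + 31
    return ix

15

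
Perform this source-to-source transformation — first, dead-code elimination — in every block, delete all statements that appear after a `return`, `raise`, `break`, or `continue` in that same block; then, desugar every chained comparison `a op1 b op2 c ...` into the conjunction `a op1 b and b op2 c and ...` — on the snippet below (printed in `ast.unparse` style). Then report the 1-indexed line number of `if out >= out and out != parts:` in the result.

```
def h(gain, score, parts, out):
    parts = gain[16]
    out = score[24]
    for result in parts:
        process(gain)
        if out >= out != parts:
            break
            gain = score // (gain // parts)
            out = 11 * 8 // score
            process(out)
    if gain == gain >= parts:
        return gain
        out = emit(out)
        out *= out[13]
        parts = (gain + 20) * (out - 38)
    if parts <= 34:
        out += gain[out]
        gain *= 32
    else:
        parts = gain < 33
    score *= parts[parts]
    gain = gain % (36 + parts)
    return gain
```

6

Transformed code:
def h(gain, score, parts, out):
    parts = gain[16]
    out = score[24]
    for result in parts:
        process(gain)
        if out >= out and out != parts:
            break
    if gain == gain and gain >= parts:
        return gain
    if parts <= 34:
        out += gain[out]
        gain *= 32
    else:
        parts = gain < 33
    score *= parts[parts]
    gain = gain % (36 + parts)
    return gain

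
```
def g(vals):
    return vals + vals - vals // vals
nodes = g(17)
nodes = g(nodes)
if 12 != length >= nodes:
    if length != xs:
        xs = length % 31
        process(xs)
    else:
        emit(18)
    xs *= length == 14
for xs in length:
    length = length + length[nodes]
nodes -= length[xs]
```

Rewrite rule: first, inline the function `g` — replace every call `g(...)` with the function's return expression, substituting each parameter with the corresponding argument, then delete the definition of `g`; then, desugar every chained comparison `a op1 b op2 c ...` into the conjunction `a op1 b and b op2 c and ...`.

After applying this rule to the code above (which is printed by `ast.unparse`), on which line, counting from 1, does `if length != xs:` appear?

Transformed code:
nodes = 17 + 17 - 17 // 17
nodes = nodes + nodes - nodes // nodes
if 12 != length and length >= nodes:
    if length != xs:
        xs = length % 31
        process(xs)
    else:
        emit(18)
    xs *= length == 14
for xs in length:
    length = length + length[nodes]
nodes -= length[xs]

4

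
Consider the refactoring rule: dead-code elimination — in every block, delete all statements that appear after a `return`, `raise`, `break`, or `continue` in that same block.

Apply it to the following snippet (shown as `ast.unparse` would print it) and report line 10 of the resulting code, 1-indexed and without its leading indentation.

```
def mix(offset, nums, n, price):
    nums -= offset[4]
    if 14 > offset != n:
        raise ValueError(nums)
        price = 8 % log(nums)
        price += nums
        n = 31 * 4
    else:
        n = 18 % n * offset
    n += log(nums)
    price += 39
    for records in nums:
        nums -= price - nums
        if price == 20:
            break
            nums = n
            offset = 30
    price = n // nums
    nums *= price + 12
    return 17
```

nums -= price - nums

Transformed code:
def mix(offset, nums, n, price):
    nums -= offset[4]
    if 14 > offset != n:
        raise ValueError(nums)
    else:
        n = 18 % n * offset
    n += log(nums)
    price += 39
    for records in nums:
        nums -= price - nums
        if price == 20:
            break
    price = n // nums
    nums *= price + 12
    return 17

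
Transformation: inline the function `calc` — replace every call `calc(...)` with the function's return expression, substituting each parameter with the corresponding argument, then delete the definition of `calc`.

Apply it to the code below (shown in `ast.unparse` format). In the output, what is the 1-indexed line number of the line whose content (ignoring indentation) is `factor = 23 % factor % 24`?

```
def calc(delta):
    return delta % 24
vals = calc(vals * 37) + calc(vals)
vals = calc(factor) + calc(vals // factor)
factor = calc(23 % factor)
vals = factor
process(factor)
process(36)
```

3

Transformed code:
vals = vals * 37 % 24 + vals % 24
vals = factor % 24 + vals // factor % 24
factor = 23 % factor % 24
vals = factor
process(factor)
process(36)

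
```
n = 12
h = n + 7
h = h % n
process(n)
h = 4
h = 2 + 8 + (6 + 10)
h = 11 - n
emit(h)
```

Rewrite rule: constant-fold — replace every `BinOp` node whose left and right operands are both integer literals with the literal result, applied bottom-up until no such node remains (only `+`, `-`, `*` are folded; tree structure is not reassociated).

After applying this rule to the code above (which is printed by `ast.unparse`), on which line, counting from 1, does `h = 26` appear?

6

Transformed code:
n = 12
h = n + 7
h = h % n
process(n)
h = 4
h = 26
h = 11 - n
emit(h)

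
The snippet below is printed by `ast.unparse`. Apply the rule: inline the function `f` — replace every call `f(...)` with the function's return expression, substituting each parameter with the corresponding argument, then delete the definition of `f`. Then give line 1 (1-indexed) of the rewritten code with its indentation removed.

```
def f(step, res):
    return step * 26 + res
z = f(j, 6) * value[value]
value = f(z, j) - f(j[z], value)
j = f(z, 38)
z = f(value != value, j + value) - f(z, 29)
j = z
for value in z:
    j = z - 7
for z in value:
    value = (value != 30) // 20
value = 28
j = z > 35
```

Transformed code:
z = (j * 26 + 6) * value[value]
value = z * 26 + j - (j[z] * 26 + value)
j = z * 26 + 38
z = (value != value) * 26 + (j + value) - (z * 26 + 29)
j = z
for value in z:
    j = z - 7
for z in value:
    value = (value != 30) // 20
value = 28
j = z > 35

z = (j * 26 + 6) * value[value]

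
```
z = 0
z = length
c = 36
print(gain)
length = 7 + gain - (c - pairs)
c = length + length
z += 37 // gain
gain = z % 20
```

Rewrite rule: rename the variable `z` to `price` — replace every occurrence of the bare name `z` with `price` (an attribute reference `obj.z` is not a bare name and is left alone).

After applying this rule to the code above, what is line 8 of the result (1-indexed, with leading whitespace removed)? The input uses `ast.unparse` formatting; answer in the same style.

Transformed code:
price = 0
price = length
c = 36
print(gain)
length = 7 + gain - (c - pairs)
c = length + length
price += 37 // gain
gain = price % 20

gain = price % 20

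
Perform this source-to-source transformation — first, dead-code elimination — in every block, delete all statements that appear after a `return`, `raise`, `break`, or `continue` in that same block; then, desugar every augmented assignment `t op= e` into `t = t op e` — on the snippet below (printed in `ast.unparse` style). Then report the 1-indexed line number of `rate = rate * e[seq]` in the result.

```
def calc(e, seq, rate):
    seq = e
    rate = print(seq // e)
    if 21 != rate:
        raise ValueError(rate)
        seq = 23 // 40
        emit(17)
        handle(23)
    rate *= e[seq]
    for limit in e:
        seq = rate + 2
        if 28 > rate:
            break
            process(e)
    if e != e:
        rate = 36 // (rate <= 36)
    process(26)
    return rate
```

Transformed code:
def calc(e, seq, rate):
    seq = e
    rate = print(seq // e)
    if 21 != rate:
        raise ValueError(rate)
    rate = rate * e[seq]
    for limit in e:
        seq = rate + 2
        if 28 > rate:
            break
    if e != e:
        rate = 36 // (rate <= 36)
    process(26)
    return rate

6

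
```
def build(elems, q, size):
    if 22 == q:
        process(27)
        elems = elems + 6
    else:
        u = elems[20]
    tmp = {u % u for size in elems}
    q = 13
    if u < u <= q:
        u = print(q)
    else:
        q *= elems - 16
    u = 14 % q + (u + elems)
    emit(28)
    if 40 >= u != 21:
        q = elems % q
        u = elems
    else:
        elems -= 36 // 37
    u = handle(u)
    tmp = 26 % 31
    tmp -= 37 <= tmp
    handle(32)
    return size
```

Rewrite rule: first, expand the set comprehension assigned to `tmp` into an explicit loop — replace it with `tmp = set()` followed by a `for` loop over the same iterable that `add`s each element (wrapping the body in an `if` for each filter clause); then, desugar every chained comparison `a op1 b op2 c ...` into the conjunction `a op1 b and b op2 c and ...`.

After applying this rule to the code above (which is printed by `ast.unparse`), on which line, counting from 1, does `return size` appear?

26

Transformed code:
def build(elems, q, size):
    if 22 == q:
        process(27)
        elems = elems + 6
    else:
        u = elems[20]
    tmp = set()
    for size in elems:
        tmp.add(u % u)
    q = 13
    if u < u and u <= q:
        u = print(q)
    else:
        q *= elems - 16
    u = 14 % q + (u + elems)
    emit(28)
    if 40 >= u and u != 21:
        q = elems % q
        u = elems
    else:
        elems -= 36 // 37
    u = handle(u)
    tmp = 26 % 31
    tmp -= 37 <= tmp
    handle(32)
    return size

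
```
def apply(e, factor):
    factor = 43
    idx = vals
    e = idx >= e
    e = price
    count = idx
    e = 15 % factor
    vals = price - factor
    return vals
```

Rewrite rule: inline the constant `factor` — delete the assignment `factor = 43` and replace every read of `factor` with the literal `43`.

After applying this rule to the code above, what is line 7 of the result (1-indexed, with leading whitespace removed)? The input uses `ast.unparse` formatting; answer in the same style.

Transformed code:
def apply(e, factor):
    idx = vals
    e = idx >= e
    e = price
    count = idx
    e = 15 % 43
    vals = price - 43
    return vals

vals = price - 43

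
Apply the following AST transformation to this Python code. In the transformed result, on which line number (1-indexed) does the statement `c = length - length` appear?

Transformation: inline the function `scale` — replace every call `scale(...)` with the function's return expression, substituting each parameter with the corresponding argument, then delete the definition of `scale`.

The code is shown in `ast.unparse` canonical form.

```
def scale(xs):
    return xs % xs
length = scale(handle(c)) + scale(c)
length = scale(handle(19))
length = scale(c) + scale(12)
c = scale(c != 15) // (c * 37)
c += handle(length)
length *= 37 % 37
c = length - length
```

Transformed code:
length = handle(c) % handle(c) + c % c
length = handle(19) % handle(19)
length = c % c + 12 % 12
c = (c != 15) % (c != 15) // (c * 37)
c += handle(length)
length *= 37 % 37
c = length - length

7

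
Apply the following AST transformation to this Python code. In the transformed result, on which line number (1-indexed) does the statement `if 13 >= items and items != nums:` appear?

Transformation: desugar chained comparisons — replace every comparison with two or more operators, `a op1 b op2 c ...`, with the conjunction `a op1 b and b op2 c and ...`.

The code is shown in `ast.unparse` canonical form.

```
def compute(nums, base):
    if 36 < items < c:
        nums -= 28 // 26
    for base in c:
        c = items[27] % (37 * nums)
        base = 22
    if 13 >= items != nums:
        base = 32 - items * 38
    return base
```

7

Transformed code:
def compute(nums, base):
    if 36 < items and items < c:
        nums -= 28 // 26
    for base in c:
        c = items[27] % (37 * nums)
        base = 22
    if 13 >= items and items != nums:
        base = 32 - items * 38
    return base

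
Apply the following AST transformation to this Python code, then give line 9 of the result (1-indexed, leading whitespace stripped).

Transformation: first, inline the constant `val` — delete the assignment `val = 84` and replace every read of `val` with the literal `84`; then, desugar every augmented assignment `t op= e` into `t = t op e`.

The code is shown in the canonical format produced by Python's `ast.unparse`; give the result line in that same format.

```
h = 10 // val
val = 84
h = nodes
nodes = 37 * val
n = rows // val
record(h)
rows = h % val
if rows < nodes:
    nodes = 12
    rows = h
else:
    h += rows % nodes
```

Transformed code:
h = 10 // 84
h = nodes
nodes = 37 * 84
n = rows // 84
record(h)
rows = h % 84
if rows < nodes:
    nodes = 12
    rows = h
else:
    h = h + rows % nodes

rows = h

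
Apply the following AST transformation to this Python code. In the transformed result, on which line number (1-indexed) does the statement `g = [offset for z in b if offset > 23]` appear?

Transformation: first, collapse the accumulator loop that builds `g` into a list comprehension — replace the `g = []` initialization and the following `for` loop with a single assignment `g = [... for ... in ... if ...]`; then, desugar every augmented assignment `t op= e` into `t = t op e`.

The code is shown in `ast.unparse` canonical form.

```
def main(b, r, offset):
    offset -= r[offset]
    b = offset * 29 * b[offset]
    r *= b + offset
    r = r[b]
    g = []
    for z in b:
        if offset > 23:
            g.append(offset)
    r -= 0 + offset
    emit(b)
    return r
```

Transformed code:
def main(b, r, offset):
    offset = offset - r[offset]
    b = offset * 29 * b[offset]
    r = r * (b + offset)
    r = r[b]
    g = [offset for z in b if offset > 23]
    r = r - (0 + offset)
    emit(b)
    return r

6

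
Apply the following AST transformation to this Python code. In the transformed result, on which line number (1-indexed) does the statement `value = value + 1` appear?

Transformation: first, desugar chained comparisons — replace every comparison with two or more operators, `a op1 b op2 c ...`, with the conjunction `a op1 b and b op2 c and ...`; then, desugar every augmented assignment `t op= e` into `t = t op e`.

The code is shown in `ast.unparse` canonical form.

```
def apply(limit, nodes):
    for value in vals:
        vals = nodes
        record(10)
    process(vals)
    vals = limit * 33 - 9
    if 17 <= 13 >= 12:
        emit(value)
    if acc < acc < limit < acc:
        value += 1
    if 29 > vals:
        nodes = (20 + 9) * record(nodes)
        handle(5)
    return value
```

Transformed code:
def apply(limit, nodes):
    for value in vals:
        vals = nodes
        record(10)
    process(vals)
    vals = limit * 33 - 9
    if 17 <= 13 and 13 >= 12:
        emit(value)
    if acc < acc and acc < limit and (limit < acc):
        value = value + 1
    if 29 > vals:
        nodes = (20 + 9) * record(nodes)
        handle(5)
    return value

10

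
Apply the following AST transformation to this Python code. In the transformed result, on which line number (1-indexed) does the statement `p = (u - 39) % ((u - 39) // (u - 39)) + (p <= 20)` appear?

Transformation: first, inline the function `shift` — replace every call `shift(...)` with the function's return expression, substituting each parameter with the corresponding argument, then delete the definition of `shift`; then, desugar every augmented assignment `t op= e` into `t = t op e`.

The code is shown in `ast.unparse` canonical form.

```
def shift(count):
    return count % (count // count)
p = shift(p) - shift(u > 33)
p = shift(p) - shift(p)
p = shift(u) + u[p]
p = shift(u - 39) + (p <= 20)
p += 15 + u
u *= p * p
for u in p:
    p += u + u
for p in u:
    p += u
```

Transformed code:
p = p % (p // p) - (u > 33) % ((u > 33) // (u > 33))
p = p % (p // p) - p % (p // p)
p = u % (u // u) + u[p]
p = (u - 39) % ((u - 39) // (u - 39)) + (p <= 20)
p = p + (15 + u)
u = u * (p * p)
for u in p:
    p = p + (u + u)
for p in u:
    p = p + u

4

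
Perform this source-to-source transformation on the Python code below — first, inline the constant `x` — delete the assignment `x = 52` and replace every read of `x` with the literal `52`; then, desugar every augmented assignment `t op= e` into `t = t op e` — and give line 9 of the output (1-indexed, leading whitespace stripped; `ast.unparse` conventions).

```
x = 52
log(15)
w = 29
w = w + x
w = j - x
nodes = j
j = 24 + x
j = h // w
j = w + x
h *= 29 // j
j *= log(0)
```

h = h * (29 // j)

Transformed code:
log(15)
w = 29
w = w + 52
w = j - 52
nodes = j
j = 24 + 52
j = h // w
j = w + 52
h = h * (29 // j)
j = j * log(0)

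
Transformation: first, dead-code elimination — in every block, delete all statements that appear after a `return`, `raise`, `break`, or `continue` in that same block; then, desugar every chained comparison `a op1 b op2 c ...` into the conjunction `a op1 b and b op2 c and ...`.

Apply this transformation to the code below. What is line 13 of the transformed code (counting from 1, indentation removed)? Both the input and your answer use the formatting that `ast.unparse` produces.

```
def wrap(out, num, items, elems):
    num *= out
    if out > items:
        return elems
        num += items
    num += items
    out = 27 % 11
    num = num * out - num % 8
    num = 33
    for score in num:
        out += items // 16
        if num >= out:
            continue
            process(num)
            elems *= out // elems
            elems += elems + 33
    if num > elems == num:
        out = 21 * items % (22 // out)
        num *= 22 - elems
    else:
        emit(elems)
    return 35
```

if num > elems and elems == num:

Transformed code:
def wrap(out, num, items, elems):
    num *= out
    if out > items:
        return elems
    num += items
    out = 27 % 11
    num = num * out - num % 8
    num = 33
    for score in num:
        out += items // 16
        if num >= out:
            continue
    if num > elems and elems == num:
        out = 21 * items % (22 // out)
        num *= 22 - elems
    else:
        emit(elems)
    return 35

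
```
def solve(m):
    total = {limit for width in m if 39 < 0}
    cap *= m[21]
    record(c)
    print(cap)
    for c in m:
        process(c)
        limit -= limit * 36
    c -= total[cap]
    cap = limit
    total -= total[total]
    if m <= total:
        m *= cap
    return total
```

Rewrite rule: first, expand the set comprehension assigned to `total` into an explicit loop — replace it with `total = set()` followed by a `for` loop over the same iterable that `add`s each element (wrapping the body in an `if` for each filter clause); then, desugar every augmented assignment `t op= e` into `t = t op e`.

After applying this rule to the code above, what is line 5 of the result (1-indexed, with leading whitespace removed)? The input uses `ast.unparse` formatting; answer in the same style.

Transformed code:
def solve(m):
    total = set()
    for width in m:
        if 39 < 0:
            total.add(limit)
    cap = cap * m[21]
    record(c)
    print(cap)
    for c in m:
        process(c)
        limit = limit - limit * 36
    c = c - total[cap]
    cap = limit
    total = total - total[total]
    if m <= total:
        m = m * cap
    return total

total.add(limit)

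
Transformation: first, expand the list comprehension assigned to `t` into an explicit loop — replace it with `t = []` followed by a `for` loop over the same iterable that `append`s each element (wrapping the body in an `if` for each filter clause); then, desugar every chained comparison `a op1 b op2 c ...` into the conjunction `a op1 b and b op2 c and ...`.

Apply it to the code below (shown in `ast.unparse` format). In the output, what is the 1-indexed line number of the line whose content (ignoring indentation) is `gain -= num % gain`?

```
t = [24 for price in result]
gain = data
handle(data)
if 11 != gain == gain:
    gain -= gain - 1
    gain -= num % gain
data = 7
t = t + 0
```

8

Transformed code:
t = []
for price in result:
    t.append(24)
gain = data
handle(data)
if 11 != gain and gain == gain:
    gain -= gain - 1
    gain -= num % gain
data = 7
t = t + 0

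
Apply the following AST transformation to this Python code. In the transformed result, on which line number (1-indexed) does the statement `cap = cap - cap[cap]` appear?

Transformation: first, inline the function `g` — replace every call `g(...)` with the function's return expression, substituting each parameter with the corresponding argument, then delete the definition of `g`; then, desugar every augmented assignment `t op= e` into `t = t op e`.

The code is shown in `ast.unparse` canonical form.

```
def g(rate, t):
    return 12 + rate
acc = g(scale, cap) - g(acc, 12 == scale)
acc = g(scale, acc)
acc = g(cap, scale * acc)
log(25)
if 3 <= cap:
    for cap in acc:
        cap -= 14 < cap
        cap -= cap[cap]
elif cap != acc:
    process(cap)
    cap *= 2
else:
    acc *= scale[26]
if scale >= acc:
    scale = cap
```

Transformed code:
acc = 12 + scale - (12 + acc)
acc = 12 + scale
acc = 12 + cap
log(25)
if 3 <= cap:
    for cap in acc:
        cap = cap - (14 < cap)
        cap = cap - cap[cap]
elif cap != acc:
    process(cap)
    cap = cap * 2
else:
    acc = acc * scale[26]
if scale >= acc:
    scale = cap

8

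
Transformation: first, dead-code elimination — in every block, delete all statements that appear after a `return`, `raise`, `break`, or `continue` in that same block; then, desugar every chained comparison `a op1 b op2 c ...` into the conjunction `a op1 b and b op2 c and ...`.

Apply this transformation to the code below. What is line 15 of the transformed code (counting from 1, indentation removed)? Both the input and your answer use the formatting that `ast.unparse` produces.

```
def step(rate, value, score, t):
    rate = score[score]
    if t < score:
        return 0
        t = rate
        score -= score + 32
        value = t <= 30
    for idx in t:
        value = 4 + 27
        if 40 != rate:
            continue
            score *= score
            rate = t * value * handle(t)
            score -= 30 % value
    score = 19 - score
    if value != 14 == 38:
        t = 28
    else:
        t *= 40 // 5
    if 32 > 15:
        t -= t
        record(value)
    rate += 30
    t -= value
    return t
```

Transformed code:
def step(rate, value, score, t):
    rate = score[score]
    if t < score:
        return 0
    for idx in t:
        value = 4 + 27
        if 40 != rate:
            continue
    score = 19 - score
    if value != 14 and 14 == 38:
        t = 28
    else:
        t *= 40 // 5
    if 32 > 15:
        t -= t
        record(value)
    rate += 30
    t -= value
    return t

t -= t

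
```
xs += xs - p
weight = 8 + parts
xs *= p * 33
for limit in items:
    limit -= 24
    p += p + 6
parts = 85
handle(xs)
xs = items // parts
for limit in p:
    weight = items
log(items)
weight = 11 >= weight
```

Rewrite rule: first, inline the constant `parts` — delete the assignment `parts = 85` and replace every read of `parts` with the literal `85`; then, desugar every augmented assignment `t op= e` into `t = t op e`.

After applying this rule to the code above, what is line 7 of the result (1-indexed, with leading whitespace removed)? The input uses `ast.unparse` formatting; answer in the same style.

Transformed code:
xs = xs + (xs - p)
weight = 8 + 85
xs = xs * (p * 33)
for limit in items:
    limit = limit - 24
    p = p + (p + 6)
handle(xs)
xs = items // 85
for limit in p:
    weight = items
log(items)
weight = 11 >= weight

handle(xs)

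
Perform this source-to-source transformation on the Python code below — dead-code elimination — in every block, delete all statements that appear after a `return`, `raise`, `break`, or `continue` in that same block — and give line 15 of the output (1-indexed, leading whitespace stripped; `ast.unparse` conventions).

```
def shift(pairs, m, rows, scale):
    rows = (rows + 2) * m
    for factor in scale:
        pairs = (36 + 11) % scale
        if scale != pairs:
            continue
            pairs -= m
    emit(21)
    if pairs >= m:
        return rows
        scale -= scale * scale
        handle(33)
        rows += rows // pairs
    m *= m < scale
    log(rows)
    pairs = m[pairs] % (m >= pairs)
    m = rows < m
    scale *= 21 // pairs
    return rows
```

Transformed code:
def shift(pairs, m, rows, scale):
    rows = (rows + 2) * m
    for factor in scale:
        pairs = (36 + 11) % scale
        if scale != pairs:
            continue
    emit(21)
    if pairs >= m:
        return rows
    m *= m < scale
    log(rows)
    pairs = m[pairs] % (m >= pairs)
    m = rows < m
    scale *= 21 // pairs
    return rows

return rows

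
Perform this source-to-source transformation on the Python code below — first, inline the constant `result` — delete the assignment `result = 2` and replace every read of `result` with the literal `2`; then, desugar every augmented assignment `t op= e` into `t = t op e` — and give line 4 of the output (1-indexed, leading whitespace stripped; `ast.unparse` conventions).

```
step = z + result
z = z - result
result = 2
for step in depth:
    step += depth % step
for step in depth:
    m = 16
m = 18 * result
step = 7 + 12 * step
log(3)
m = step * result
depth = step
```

Transformed code:
step = z + 2
z = z - 2
for step in depth:
    step = step + depth % step
for step in depth:
    m = 16
m = 18 * 2
step = 7 + 12 * step
log(3)
m = step * 2
depth = step

step = step + depth % step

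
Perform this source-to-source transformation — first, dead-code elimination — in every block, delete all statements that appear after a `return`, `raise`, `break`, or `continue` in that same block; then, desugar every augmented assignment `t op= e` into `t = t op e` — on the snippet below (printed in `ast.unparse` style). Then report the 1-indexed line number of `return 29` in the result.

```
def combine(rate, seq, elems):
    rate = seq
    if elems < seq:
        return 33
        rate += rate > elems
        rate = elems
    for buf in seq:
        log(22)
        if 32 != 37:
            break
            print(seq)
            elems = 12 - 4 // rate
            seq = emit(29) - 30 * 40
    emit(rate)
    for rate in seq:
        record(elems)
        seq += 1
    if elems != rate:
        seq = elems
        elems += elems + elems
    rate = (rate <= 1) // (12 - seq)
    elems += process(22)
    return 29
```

Transformed code:
def combine(rate, seq, elems):
    rate = seq
    if elems < seq:
        return 33
    for buf in seq:
        log(22)
        if 32 != 37:
            break
    emit(rate)
    for rate in seq:
        record(elems)
        seq = seq + 1
    if elems != rate:
        seq = elems
        elems = elems + (elems + elems)
    rate = (rate <= 1) // (12 - seq)
    elems = elems + process(22)
    return 29

18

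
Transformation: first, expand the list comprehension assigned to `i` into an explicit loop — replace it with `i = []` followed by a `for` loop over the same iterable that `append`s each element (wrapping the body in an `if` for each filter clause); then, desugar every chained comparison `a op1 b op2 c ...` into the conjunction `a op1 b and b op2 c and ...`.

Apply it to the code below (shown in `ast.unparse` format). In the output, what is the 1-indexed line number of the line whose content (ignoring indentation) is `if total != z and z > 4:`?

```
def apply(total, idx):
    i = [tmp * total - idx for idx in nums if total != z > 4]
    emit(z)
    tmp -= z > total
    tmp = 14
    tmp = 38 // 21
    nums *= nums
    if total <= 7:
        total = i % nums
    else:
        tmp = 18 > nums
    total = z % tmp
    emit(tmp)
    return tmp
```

4

Transformed code:
def apply(total, idx):
    i = []
    for idx in nums:
        if total != z and z > 4:
            i.append(tmp * total - idx)
    emit(z)
    tmp -= z > total
    tmp = 14
    tmp = 38 // 21
    nums *= nums
    if total <= 7:
        total = i % nums
    else:
        tmp = 18 > nums
    total = z % tmp
    emit(tmp)
    return tmp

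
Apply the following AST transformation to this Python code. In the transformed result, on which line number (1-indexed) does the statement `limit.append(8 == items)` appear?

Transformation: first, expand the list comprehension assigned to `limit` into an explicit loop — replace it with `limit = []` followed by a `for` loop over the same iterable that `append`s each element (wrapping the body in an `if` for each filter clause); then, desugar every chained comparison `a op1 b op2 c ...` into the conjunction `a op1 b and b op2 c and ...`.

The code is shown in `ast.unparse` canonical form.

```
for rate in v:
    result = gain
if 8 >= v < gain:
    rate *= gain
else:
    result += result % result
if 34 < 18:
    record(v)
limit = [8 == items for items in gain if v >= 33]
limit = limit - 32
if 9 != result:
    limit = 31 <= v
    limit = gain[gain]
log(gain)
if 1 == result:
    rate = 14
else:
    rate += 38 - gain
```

12

Transformed code:
for rate in v:
    result = gain
if 8 >= v and v < gain:
    rate *= gain
else:
    result += result % result
if 34 < 18:
    record(v)
limit = []
for items in gain:
    if v >= 33:
        limit.append(8 == items)
limit = limit - 32
if 9 != result:
    limit = 31 <= v
    limit = gain[gain]
log(gain)
if 1 == result:
    rate = 14
else:
    rate += 38 - gain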